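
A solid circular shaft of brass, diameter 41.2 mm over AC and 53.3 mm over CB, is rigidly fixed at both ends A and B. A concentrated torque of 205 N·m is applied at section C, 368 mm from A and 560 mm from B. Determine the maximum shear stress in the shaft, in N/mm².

5.26 N/mm²

Compatibility: T_A·a/J_AC = T_B·b/J_CB with T_A + T_B = T₀.
J_AC = 2.83×10^-7 m⁴, J_CB = 7.92×10^-7 m⁴, so T_A = T₀·(J_AC/a)/((J_AC/a)+(J_CB/b)) = 72.17 N·m, T_B = 132.8 N·m.
τ in each portion: τ_AC = 5.26×10^6 Pa, τ_CB = 4.47×10^6 Pa; maximum is in AC.
τ_max = T_AC·r/J = 72.17·0.0206/2.83×10^-7 = 5.255×10^6 Pa.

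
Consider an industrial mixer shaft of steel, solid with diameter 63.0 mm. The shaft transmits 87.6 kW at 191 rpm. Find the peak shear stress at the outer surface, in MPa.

89.2 MPa

ω = 2π·191/60 = 20.00 rad/s, so T = P/ω = 87.6×10³ / 20.00 = 4380 N·m.
J = πd⁴/32 = π(0.0630)⁴/32 = 1.547×10^-6 m⁴.
τ_max = T·r/J = 4380 × 0.0315 / 1.547×10^-6 = 8.921×10^7 Pa.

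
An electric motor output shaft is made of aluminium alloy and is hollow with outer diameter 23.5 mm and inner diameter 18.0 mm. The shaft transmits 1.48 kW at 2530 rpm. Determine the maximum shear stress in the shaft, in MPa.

3.34 MPa

ω = 2π·2530/60 = 264.9 rad/s, so T = P/ω = 1.48×10³ / 264.9 = 5.586 N·m.
J = π(d_o⁴ − d_i⁴)/32 = π(0.0235⁴ − 0.0180⁴)/32 = 1.964×10^-8 m⁴.
τ_max = T·r/J = 5.586 × 0.0118 / 1.964×10^-8 = 3.343×10^6 Pa.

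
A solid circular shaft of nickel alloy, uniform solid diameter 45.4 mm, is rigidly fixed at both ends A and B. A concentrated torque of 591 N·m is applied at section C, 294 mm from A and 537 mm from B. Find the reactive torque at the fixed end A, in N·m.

With uniform GJ and both ends fixed, compatibility θ_AC = θ_CB gives T_A·a = T_B·b, together with T_A + T_B = T₀.
T_A = T₀·b/(a+b) = 591.0·537/831.0 = 381.9 N·m; T_B = 209.1 N·m.

382 N·m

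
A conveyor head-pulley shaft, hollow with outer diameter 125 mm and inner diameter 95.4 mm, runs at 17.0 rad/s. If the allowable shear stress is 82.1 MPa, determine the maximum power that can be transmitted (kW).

354 kW

J = π(d_o⁴ − d_i⁴)/32 = π(0.125⁴ − 0.0954⁴)/32 = 1.584×10^-5 m⁴.
T_max = τ_allow·J/r = 8.21×10^7 × 1.584×10^-5 / 0.0625 = 20800 N·m.
ω = 17.0 rad/s, so P_max = T_max·ω = 3.536×10^5 W.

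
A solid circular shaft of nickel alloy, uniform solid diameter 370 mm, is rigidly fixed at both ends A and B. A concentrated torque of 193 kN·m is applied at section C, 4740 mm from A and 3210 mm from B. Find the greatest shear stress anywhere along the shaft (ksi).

With uniform GJ and both ends fixed, compatibility θ_AC = θ_CB gives T_A·a = T_B·b, together with T_A + T_B = T₀.
T_A = T₀·b/(a+b) = 193000·3210/7950 = 77930 N·m; T_B = 115100 N·m.
τ in each portion: τ_AC = 7.84×10^6 Pa, τ_CB = 1.16×10^7 Pa; maximum is in CB.
τ_max = T_CB·r/J = 115100·0.185/1.84×10^-3 = 1.157×10^7 Pa.

1.68 ksi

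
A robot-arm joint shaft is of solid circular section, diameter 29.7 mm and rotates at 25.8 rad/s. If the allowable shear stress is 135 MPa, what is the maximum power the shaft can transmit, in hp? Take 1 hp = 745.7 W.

J = πd⁴/32 = π(0.0297)⁴/32 = 7.639×10^-8 m⁴.
T_max = τ_allow·J/r = 1.35×10^8 × 7.639×10^-8 / 0.0149 = 694.4 N·m.
ω = 25.8 rad/s, so P_max = T_max·ω = 1.792×10^4 W.

24.0 hp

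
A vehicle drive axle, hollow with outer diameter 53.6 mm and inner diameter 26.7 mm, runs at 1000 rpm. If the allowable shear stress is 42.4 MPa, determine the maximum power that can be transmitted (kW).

126 kW

J = π(d_o⁴ − d_i⁴)/32 = π(0.0536⁴ − 0.0267⁴)/32 = 7.604×10^-7 m⁴.
T_max = τ_allow·J/r = 4.24×10^7 × 7.604×10^-7 / 0.0268 = 1203 N·m.
ω = 2π·1000/60 = 104.7 rad/s, so P_max = T_max·ω = 1.260×10^5 W.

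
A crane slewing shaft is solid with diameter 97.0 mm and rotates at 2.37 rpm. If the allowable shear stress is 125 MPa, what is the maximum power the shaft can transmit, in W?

5560 W

J = πd⁴/32 = π(0.0970)⁴/32 = 8.691×10^-6 m⁴.
T_max = τ_allow·J/r = 1.25×10^8 × 8.691×10^-6 / 0.0485 = 22400 N·m.
ω = 2π·2.37/60 = 0.2482 rad/s, so P_max = T_max·ω = 5559 W.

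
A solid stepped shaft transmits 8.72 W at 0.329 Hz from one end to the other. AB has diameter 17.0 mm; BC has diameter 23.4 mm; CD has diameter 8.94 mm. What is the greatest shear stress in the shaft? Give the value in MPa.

ω = 2π·0.329 = 2.067 rad/s, so T = P/ω = 8.72 / 2.067 = 4.218 N·m.
Under the same torque, τ_max = 16T/(πd³) is largest where d is smallest — segment CD (d = 8.94 mm).
τ_max = 16·4.218/(π·(0.00894)³) = 3.007×10^7 Pa.

30.1 MPa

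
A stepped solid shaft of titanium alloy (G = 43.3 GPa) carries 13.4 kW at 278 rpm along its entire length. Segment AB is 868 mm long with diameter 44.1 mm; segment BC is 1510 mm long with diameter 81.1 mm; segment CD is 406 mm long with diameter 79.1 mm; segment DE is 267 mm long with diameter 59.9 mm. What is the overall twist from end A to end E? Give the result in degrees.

ω = 2π·278/60 = 29.11 rad/s, so T = P/ω = 13.4×10³ / 29.11 = 460.3 N·m.
J_AB = π(0.0441)⁴/32 = 3.71×10^-7 m⁴; J_BC = π(0.0811)⁴/32 = 4.25×10^-6 m⁴; J_CD = π(0.0791)⁴/32 = 3.84×10^-6 m⁴; J_DE = π(0.0599)⁴/32 = 1.26×10^-6 m⁴.
θ = (T/G)·Σ L_i/J_i = (460.3/43.3×10⁹)·(0.868/3.71×10^-7 + 1.51/4.25×10^-6 + 0.406/3.84×10^-6 + 0.267/1.26×10^-6) = 0.03200 rad.

1.83°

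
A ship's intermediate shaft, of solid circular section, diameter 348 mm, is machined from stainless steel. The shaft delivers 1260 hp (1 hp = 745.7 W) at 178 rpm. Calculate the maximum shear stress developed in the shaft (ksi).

0.883 ksi

ω = 2π·178/60 = 18.64 rad/s, so T = P/ω = 1260×745.7 / 18.64 = 50410 N·m.
J = πd⁴/32 = π(0.348)⁴/32 = 1.440×10^-3 m⁴.
τ_max = T·r/J = 50410 × 0.174 / 1.440×10^-3 = 6.091×10^6 Pa.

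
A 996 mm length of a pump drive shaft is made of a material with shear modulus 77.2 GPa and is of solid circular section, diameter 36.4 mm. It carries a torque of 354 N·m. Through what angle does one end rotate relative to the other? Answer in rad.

J = πd⁴/32 = π(0.0364)⁴/32 = 1.723×10^-7 m⁴.
θ = T·L/(G·J) = 354.0 × 0.996 / (77.2×10⁹ × 1.723×10^-7) = 0.02650 rad.

0.0265 rad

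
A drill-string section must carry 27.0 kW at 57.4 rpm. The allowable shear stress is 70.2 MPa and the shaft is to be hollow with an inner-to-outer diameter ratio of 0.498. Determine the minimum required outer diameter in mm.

70.3 mm

ω = 2π·57.4/60 = 6.011 rad/s, so T = P/ω = 27.0×10³ / 6.011 = 4492 N·m.
For a hollow shaft with d_i/d_o = 0.498: τ_max = 16T/(π d_o³ (1−k⁴)), so d_o = [16T/(π τ_allow (1−k⁴))]^(1/3) = [16·4492/(π·7.02×10^7·0.9385)]^(1/3) = 0.07029 m.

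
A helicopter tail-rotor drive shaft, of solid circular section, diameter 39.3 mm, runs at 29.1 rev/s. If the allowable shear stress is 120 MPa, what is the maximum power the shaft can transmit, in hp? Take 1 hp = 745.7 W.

351 hp

J = πd⁴/32 = π(0.0393)⁴/32 = 2.342×10^-7 m⁴.
T_max = τ_allow·J/r = 1.20×10^8 × 2.342×10^-7 / 0.0196 = 1430 N·m.
ω = 2π·29.1 = 182.8 rad/s, so P_max = T_max·ω = 2.615×10^5 W.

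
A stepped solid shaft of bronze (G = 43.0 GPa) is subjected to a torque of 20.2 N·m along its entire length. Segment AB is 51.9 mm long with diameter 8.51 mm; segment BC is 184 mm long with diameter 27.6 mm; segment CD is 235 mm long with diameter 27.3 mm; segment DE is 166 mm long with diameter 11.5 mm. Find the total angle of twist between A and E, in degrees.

5.52°

J_AB = π(0.00851)⁴/32 = 5.15×10^-10 m⁴; J_BC = π(0.0276)⁴/32 = 5.70×10^-8 m⁴; J_CD = π(0.0273)⁴/32 = 5.45×10^-8 m⁴; J_DE = π(0.0115)⁴/32 = 1.72×10^-9 m⁴.
θ = (T/G)·Σ L_i/J_i = (20.20/43.0×10⁹)·(0.0519/5.15×10^-10 + 0.184/5.70×10^-8 + 0.235/5.45×10^-8 + 0.166/1.72×10^-9) = 0.09631 rad.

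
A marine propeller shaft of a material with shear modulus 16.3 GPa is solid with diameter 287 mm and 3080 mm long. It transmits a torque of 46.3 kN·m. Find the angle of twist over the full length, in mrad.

13.1 mrad

J = πd⁴/32 = π(0.287)⁴/32 = 6.661×10^-4 m⁴.
θ = T·L/(G·J) = 46300 × 3.08 / (16.3×10⁹ × 6.661×10^-4) = 0.01313 rad.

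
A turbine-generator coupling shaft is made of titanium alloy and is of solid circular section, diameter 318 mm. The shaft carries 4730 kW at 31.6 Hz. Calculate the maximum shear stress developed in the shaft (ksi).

0.547 ksi

ω = 2π·31.6 = 198.5 rad/s, so T = P/ω = 4730×10³ / 198.5 = 23820 N·m.
J = πd⁴/32 = π(0.318)⁴/32 = 1.004×10^-3 m⁴.
τ_max = T·r/J = 23820 × 0.159 / 1.004×10^-3 = 3.773×10^6 Pa.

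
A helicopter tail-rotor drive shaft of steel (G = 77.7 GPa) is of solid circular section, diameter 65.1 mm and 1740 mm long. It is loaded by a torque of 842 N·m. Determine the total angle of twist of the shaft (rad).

J = πd⁴/32 = π(0.0651)⁴/32 = 1.763×10^-6 m⁴.
θ = T·L/(G·J) = 842.0 × 1.74 / (77.7×10⁹ × 1.763×10^-6) = 0.01069 rad.

0.0107 rad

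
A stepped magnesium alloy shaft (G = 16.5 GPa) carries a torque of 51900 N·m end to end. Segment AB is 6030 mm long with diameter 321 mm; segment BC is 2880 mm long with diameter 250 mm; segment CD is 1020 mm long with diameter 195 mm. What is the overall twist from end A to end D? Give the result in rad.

0.0644 rad

J_AB = π(0.321)⁴/32 = 1.04×10^-3 m⁴; J_BC = π(0.250)⁴/32 = 3.83×10^-4 m⁴; J_CD = π(0.195)⁴/32 = 1.42×10^-4 m⁴.
θ = (T/G)·Σ L_i/J_i = (51900/16.5×10⁹)·(6.03/1.04×10^-3 + 2.88/3.83×10^-4 + 1.02/1.42×10^-4) = 0.06442 rad.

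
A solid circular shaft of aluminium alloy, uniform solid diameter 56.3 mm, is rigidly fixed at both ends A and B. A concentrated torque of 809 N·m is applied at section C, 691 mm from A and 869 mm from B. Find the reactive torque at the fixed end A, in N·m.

451 N·m

With uniform GJ and both ends fixed, compatibility θ_AC = θ_CB gives T_A·a = T_B·b, together with T_A + T_B = T₀.
T_A = T₀·b/(a+b) = 809.0·869/1560 = 450.7 N·m; T_B = 358.3 N·m.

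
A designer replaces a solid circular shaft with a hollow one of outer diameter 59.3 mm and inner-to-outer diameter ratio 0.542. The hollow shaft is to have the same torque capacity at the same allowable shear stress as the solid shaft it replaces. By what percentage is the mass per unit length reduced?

Equal τ_max and T ⇒ the solid shaft needs d_s³ = d_o³(1−k⁴), so d_s = 59.3·(1−0.542⁴)^(1/3) = 57.54 mm.
Area ratio A_h/A_s = d_o²(1−k²)/d_s² = (1−k²)/(1−k⁴)^(2/3) = 0.7500.
Mass saving = 1 − 0.7500 = 25.0 %.

25.0 %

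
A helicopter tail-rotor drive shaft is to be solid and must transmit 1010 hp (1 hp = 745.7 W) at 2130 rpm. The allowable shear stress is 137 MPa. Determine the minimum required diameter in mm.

ω = 2π·2130/60 = 223.1 rad/s, so T = P/ω = 1010×745.7 / 223.1 = 3377 N·m.
For a solid shaft τ_max = 16T/(πd³), so d = (16T/(π τ_allow))^(1/3) = (16·3377/(π·1.37×10^8))^(1/3) = 0.05007 m.

50.1 mm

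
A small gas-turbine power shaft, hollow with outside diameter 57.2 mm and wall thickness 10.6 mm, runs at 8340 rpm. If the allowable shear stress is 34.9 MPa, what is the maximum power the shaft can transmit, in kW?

944 kW

J = π(d_o⁴ − d_i⁴)/32 = π(0.0572⁴ − 0.0360⁴)/32 = 8.861×10^-7 m⁴.
T_max = τ_allow·J/r = 3.49×10^7 × 8.861×10^-7 / 0.0286 = 1081 N·m.
ω = 2π·8340/60 = 873.4 rad/s, so P_max = T_max·ω = 9.443×10^5 W.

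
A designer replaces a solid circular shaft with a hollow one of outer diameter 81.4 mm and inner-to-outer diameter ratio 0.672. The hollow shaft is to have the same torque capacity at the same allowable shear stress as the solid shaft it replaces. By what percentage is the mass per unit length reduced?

Equal τ_max and T ⇒ the solid shaft needs d_s³ = d_o³(1−k⁴), so d_s = 81.4·(1−0.672⁴)^(1/3) = 75.44 mm.
Area ratio A_h/A_s = d_o²(1−k²)/d_s² = (1−k²)/(1−k⁴)^(2/3) = 0.6385.
Mass saving = 1 − 0.6385 = 36.2 %.

36.2 %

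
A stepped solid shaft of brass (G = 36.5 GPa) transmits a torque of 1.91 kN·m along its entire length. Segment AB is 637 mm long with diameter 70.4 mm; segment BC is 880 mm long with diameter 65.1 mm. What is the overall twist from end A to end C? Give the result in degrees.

2.29°

J_AB = π(0.0704)⁴/32 = 2.41×10^-6 m⁴; J_BC = π(0.0651)⁴/32 = 1.76×10^-6 m⁴.
θ = (T/G)·Σ L_i/J_i = (1910/36.5×10⁹)·(0.637/2.41×10^-6 + 0.880/1.76×10^-6) = 0.03994 rad.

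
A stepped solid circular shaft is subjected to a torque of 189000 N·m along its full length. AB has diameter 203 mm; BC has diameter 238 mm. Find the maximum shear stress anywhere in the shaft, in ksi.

Under the same torque, τ_max = 16T/(πd³) is largest where d is smallest — segment AB (d = 203 mm).
τ_max = 16·189000/(π·(0.203)³) = 1.151×10^8 Pa.

16.7 ksi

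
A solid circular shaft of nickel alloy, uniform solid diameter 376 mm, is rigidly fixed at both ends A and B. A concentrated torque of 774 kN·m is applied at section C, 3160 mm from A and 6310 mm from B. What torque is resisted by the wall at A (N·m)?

516000 N·m

With uniform GJ and both ends fixed, compatibility θ_AC = θ_CB gives T_A·a = T_B·b, together with T_A + T_B = T₀.
T_A = T₀·b/(a+b) = 774000·6310/9470 = 515700 N·m; T_B = 258300 N·m.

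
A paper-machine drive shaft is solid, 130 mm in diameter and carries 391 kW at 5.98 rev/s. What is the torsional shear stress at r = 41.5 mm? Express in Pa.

1.54e7 Pa

ω = 2π·5.98 = 37.57 rad/s, so T = P/ω = 391×10³ / 37.57 = 10410 N·m.
J = πd⁴/32 = π(0.130)⁴/32 = 2.804×10^-5 m⁴.
Shear stress varies linearly with radius: τ = T·r/J = 10410 × 0.0415 / 2.804×10^-5 = 1.540×10^7 Pa.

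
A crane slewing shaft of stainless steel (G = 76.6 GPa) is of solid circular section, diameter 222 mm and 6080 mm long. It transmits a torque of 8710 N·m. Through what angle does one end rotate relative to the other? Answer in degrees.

0.166°

J = πd⁴/32 = π(0.222)⁴/32 = 2.385×10^-4 m⁴.
θ = T·L/(G·J) = 8710 × 6.08 / (76.6×10⁹ × 2.385×10^-4) = 2.899×10^-3 rad.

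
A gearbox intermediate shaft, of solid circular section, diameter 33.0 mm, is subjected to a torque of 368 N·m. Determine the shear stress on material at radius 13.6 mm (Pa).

4.30e7 Pa

J = πd⁴/32 = π(0.0330)⁴/32 = 1.164×10^-7 m⁴.
Shear stress varies linearly with radius: τ = T·r/J = 368.0 × 0.0136 / 1.164×10^-7 = 4.299×10^7 Pa.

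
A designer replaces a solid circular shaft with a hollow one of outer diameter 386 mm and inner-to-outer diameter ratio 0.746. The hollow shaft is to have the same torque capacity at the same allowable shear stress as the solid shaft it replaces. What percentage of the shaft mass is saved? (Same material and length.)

Equal τ_max and T ⇒ the solid shaft needs d_s³ = d_o³(1−k⁴), so d_s = 386·(1−0.746⁴)^(1/3) = 341.1 mm.
Area ratio A_h/A_s = d_o²(1−k²)/d_s² = (1−k²)/(1−k⁴)^(2/3) = 0.5678.
Mass saving = 1 − 0.5678 = 43.2 %.

43.2 %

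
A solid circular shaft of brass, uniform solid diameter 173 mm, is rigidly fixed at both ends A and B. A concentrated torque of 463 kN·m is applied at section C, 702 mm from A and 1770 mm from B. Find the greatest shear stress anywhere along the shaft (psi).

With uniform GJ and both ends fixed, compatibility θ_AC = θ_CB gives T_A·a = T_B·b, together with T_A + T_B = T₀.
T_A = T₀·b/(a+b) = 463000·1770/2472 = 331500 N·m; T_B = 131500 N·m.
τ in each portion: τ_AC = 3.26×10^8 Pa, τ_CB = 1.29×10^8 Pa; maximum is in AC.
τ_max = T_AC·r/J = 331500·0.0865/8.79×10^-5 = 3.261×10^8 Pa.

47300 psi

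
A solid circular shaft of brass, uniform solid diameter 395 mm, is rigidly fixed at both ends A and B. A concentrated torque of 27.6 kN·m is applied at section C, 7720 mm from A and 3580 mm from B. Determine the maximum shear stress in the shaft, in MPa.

With uniform GJ and both ends fixed, compatibility θ_AC = θ_CB gives T_A·a = T_B·b, together with T_A + T_B = T₀.
T_A = T₀·b/(a+b) = 27600·3580/11300 = 8744 N·m; T_B = 18860 N·m.
τ in each portion: τ_AC = 7.23×10^5 Pa, τ_CB = 1.56×10^6 Pa; maximum is in CB.
τ_max = T_CB·r/J = 18860·0.198/2.39×10^-3 = 1.558×10^6 Pa.

1.56 MPa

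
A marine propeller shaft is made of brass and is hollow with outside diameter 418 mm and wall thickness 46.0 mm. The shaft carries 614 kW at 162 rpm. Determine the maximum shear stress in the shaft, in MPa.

ω = 2π·162/60 = 16.96 rad/s, so T = P/ω = 614×10³ / 16.96 = 36190 N·m.
J = π(d_o⁴ − d_i⁴)/32 = π(0.418⁴ − 0.326⁴)/32 = 1.888×10^-3 m⁴.
τ_max = T·r/J = 36190 × 0.209 / 1.888×10^-3 = 4.006×10^6 Pa.

4.01 MPa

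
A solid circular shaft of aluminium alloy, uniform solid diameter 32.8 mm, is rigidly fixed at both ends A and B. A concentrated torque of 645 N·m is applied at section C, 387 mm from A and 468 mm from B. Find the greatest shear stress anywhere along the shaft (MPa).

With uniform GJ and both ends fixed, compatibility θ_AC = θ_CB gives T_A·a = T_B·b, together with T_A + T_B = T₀.
T_A = T₀·b/(a+b) = 645.0·468/855.0 = 353.1 N·m; T_B = 291.9 N·m.
τ in each portion: τ_AC = 5.10×10^7 Pa, τ_CB = 4.21×10^7 Pa; maximum is in AC.
τ_max = T_AC·r/J = 353.1·0.0164/1.14×10^-7 = 5.096×10^7 Pa.

51.0 MPa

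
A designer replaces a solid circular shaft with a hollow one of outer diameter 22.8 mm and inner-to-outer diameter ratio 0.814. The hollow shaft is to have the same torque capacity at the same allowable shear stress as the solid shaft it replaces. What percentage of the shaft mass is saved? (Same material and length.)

Equal τ_max and T ⇒ the solid shaft needs d_s³ = d_o³(1−k⁴), so d_s = 22.8·(1−0.814⁴)^(1/3) = 18.80 mm.
Area ratio A_h/A_s = d_o²(1−k²)/d_s² = (1−k²)/(1−k⁴)^(2/3) = 0.4961.
Mass saving = 1 − 0.4961 = 50.4 %.

50.4 %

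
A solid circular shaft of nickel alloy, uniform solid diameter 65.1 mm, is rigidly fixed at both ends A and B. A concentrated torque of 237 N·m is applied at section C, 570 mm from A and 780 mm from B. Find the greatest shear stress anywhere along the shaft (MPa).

2.53 MPa

With uniform GJ and both ends fixed, compatibility θ_AC = θ_CB gives T_A·a = T_B·b, together with T_A + T_B = T₀.
T_A = T₀·b/(a+b) = 237.0·780/1350 = 136.9 N·m; T_B = 100.1 N·m.
τ in each portion: τ_AC = 2.53×10^6 Pa, τ_CB = 1.85×10^6 Pa; maximum is in AC.
τ_max = T_AC·r/J = 136.9·0.0325/1.76×10^-6 = 2.528×10^6 Pa.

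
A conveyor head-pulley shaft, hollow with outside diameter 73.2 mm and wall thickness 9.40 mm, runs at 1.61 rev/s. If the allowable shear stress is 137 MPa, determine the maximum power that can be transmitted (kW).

74.2 kW

J = π(d_o⁴ − d_i⁴)/32 = π(0.0732⁴ − 0.0544⁴)/32 = 1.959×10^-6 m⁴.
T_max = τ_allow·J/r = 1.37×10^8 × 1.959×10^-6 / 0.0366 = 7332 N·m.
ω = 2π·1.61 = 10.12 rad/s, so P_max = T_max·ω = 7.417×10^4 W.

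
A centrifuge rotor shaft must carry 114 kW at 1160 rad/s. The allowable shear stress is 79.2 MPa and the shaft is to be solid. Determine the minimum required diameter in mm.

ω = 1160 rad/s, so T = P/ω = 114×10³ / 1160 = 98.28 N·m.
For a solid shaft τ_max = 16T/(πd³), so d = (16T/(π τ_allow))^(1/3) = (16·98.28/(π·7.92×10^7))^(1/3) = 0.01849 m.

18.5 mm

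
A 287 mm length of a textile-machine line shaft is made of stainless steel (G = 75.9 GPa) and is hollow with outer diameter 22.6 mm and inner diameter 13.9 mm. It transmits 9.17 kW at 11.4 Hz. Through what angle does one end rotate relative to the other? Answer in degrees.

1.26°

ω = 2π·11.4 = 71.63 rad/s, so T = P/ω = 9.17×10³ / 71.63 = 128.0 N·m.
J = π(d_o⁴ − d_i⁴)/32 = π(0.0226⁴ − 0.0139⁴)/32 = 2.195×10^-8 m⁴.
θ = T·L/(G·J) = 128.0 × 0.287 / (75.9×10⁹ × 2.195×10^-8) = 0.02206 rad.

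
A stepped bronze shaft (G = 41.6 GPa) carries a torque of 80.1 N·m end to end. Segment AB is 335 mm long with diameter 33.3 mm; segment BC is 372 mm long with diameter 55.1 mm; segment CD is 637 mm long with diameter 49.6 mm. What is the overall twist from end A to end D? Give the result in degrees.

0.470°

J_AB = π(0.0333)⁴/32 = 1.21×10^-7 m⁴; J_BC = π(0.0551)⁴/32 = 9.05×10^-7 m⁴; J_CD = π(0.0496)⁴/32 = 5.94×10^-7 m⁴.
θ = (T/G)·Σ L_i/J_i = (80.10/41.6×10⁹)·(0.335/1.21×10^-7 + 0.372/9.05×10^-7 + 0.637/5.94×10^-7) = 8.199×10^-3 rad.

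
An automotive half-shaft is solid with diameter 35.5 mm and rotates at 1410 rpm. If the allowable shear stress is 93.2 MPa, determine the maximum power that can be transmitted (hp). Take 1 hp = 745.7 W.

J = πd⁴/32 = π(0.0355)⁴/32 = 1.559×10^-7 m⁴.
T_max = τ_allow·J/r = 9.32×10^7 × 1.559×10^-7 / 0.0177 = 818.7 N·m.
ω = 2π·1410/60 = 147.7 rad/s, so P_max = T_max·ω = 1.209×10^5 W.

162 hp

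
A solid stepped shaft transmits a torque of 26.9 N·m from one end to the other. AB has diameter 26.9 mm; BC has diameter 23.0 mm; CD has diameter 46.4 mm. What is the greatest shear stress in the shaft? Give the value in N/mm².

11.3 N/mm²

Under the same torque, τ_max = 16T/(πd³) is largest where d is smallest — segment BC (d = 23.0 mm).
τ_max = 16·26.90/(π·(0.0230)³) = 1.126×10^7 Pa.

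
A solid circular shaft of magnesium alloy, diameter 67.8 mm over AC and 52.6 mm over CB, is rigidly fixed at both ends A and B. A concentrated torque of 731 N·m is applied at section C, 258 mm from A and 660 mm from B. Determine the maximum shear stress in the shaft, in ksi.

1.52 ksi

Compatibility: T_A·a/J_AC = T_B·b/J_CB with T_A + T_B = T₀.
J_AC = 2.07×10^-6 m⁴, J_CB = 7.52×10^-7 m⁴, so T_A = T₀·(J_AC/a)/((J_AC/a)+(J_CB/b)) = 640.3 N·m, T_B = 90.68 N·m.
τ in each portion: τ_AC = 1.05×10^7 Pa, τ_CB = 3.17×10^6 Pa; maximum is in AC.
τ_max = T_AC·r/J = 640.3·0.0339/2.07×10^-6 = 1.046×10^7 Pa.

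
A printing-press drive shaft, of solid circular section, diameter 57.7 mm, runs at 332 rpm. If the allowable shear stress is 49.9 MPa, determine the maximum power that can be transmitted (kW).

J = πd⁴/32 = π(0.0577)⁴/32 = 1.088×10^-6 m⁴.
T_max = τ_allow·J/r = 4.99×10^7 × 1.088×10^-6 / 0.0289 = 1882 N·m.
ω = 2π·332/60 = 34.77 rad/s, so P_max = T_max·ω = 6.544×10^4 W.

65.4 kW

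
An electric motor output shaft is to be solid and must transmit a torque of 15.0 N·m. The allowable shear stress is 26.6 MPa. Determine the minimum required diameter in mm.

For a solid shaft τ_max = 16T/(πd³), so d = (16T/(π τ_allow))^(1/3) = (16·15.00/(π·2.66×10^7))^(1/3) = 0.01421 m.

14.2 mm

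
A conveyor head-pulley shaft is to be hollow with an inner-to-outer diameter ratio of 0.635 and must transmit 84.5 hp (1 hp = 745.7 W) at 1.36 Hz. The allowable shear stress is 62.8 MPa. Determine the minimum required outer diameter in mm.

89.4 mm

ω = 2π·1.36 = 8.545 rad/s, so T = P/ω = 84.5×745.7 / 8.545 = 7374 N·m.
For a hollow shaft with d_i/d_o = 0.635: τ_max = 16T/(π d_o³ (1−k⁴)), so d_o = [16T/(π τ_allow (1−k⁴))]^(1/3) = [16·7374/(π·6.28×10^7·0.8374)]^(1/3) = 0.08938 m.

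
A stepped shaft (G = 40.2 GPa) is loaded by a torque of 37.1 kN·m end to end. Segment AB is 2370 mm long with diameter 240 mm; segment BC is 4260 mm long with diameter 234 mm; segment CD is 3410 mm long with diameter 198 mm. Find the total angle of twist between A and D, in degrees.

2.35°

J_AB = π(0.240)⁴/32 = 3.26×10^-4 m⁴; J_BC = π(0.234)⁴/32 = 2.94×10^-4 m⁴; J_CD = π(0.198)⁴/32 = 1.51×10^-4 m⁴.
θ = (T/G)·Σ L_i/J_i = (37100/40.2×10⁹)·(2.37/3.26×10^-4 + 4.26/2.94×10^-4 + 3.41/1.51×10^-4) = 0.04093 rad.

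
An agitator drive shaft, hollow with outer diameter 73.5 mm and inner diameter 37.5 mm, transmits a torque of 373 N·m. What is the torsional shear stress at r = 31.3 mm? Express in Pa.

J = π(d_o⁴ − d_i⁴)/32 = π(0.0735⁴ − 0.0375⁴)/32 = 2.671×10^-6 m⁴.
Shear stress varies linearly with radius: τ = T·r/J = 373.0 × 0.0313 / 2.671×10^-6 = 4.371×10^6 Pa.

4.37e6 Pa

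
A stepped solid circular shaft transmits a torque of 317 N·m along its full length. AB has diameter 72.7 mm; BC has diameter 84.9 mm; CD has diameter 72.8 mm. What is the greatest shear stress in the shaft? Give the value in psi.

609 psi

Under the same torque, τ_max = 16T/(πd³) is largest where d is smallest — segment AB (d = 72.7 mm).
τ_max = 16·317.0/(π·(0.0727)³) = 4.202×10^6 Pa.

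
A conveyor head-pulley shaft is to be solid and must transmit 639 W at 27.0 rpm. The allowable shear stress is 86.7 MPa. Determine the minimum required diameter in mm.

ω = 2π·27.0/60 = 2.827 rad/s, so T = P/ω = 639 / 2.827 = 226.0 N·m.
For a solid shaft τ_max = 16T/(πd³), so d = (16T/(π τ_allow))^(1/3) = (16·226.0/(π·8.67×10^7))^(1/3) = 0.02368 m.

23.7 mm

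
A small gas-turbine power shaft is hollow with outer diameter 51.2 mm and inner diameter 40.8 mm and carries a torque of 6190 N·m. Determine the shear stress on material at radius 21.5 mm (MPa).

331 MPa

J = π(d_o⁴ − d_i⁴)/32 = π(0.0512⁴ − 0.0408⁴)/32 = 4.026×10^-7 m⁴.
Shear stress varies linearly with radius: τ = T·r/J = 6190 × 0.0215 / 4.026×10^-7 = 3.306×10^8 Pa.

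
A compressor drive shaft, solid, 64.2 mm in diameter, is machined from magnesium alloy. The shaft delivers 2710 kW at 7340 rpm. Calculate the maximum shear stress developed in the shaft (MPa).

67.9 MPa

ω = 2π·7340/60 = 768.6 rad/s, so T = P/ω = 2710×10³ / 768.6 = 3526 N·m.
J = πd⁴/32 = π(0.0642)⁴/32 = 1.668×10^-6 m⁴.
τ_max = T·r/J = 3526 × 0.0321 / 1.668×10^-6 = 6.786×10^7 Pa.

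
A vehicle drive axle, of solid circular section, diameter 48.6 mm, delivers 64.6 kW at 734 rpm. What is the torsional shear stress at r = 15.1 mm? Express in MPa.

23.2 MPa

ω = 2π·734/60 = 76.86 rad/s, so T = P/ω = 64.6×10³ / 76.86 = 840.4 N·m.
J = πd⁴/32 = π(0.0486)⁴/32 = 5.477×10^-7 m⁴.
Shear stress varies linearly with radius: τ = T·r/J = 840.4 × 0.0151 / 5.477×10^-7 = 2.317×10^7 Pa.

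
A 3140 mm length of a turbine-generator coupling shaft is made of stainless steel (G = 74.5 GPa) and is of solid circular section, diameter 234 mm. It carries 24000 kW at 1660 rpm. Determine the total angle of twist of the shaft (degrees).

1.13°

ω = 2π·1660/60 = 173.8 rad/s, so T = P/ω = 24000×10³ / 173.8 = 138100 N·m.
J = πd⁴/32 = π(0.234)⁴/32 = 2.943×10^-4 m⁴.
θ = T·L/(G·J) = 138100 × 3.14 / (74.5×10⁹ × 2.943×10^-4) = 0.01977 rad.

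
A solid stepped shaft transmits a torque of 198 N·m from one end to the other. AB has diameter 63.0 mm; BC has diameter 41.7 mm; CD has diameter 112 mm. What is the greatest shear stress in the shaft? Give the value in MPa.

13.9 MPa

Under the same torque, τ_max = 16T/(πd³) is largest where d is smallest — segment BC (d = 41.7 mm).
τ_max = 16·198.0/(π·(0.0417)³) = 1.391×10^7 Pa.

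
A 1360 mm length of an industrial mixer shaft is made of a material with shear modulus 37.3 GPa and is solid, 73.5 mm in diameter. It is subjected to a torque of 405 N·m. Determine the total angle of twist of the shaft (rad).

0.00515 rad

J = πd⁴/32 = π(0.0735)⁴/32 = 2.865×10^-6 m⁴.
θ = T·L/(G·J) = 405.0 × 1.36 / (37.3×10⁹ × 2.865×10^-6) = 5.154×10^-3 rad.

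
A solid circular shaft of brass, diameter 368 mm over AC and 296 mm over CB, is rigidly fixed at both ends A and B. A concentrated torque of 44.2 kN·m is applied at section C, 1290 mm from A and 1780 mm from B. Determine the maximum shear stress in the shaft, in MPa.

3.47 MPa

Compatibility: T_A·a/J_AC = T_B·b/J_CB with T_A + T_B = T₀.
J_AC = 1.80×10^-3 m⁴, J_CB = 7.54×10^-4 m⁴, so T_A = T₀·(J_AC/a)/((J_AC/a)+(J_CB/b)) = 33910 N·m, T_B = 10290 N·m.
τ in each portion: τ_AC = 3.47×10^6 Pa, τ_CB = 2.02×10^6 Pa; maximum is in AC.
τ_max = T_AC·r/J = 33910·0.184/1.80×10^-3 = 3.466×10^6 Pa.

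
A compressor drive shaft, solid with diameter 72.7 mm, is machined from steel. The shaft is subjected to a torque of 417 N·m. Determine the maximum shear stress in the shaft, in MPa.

5.53 MPa

J = πd⁴/32 = π(0.0727)⁴/32 = 2.742×10^-6 m⁴.
τ_max = T·r/J = 417.0 × 0.0364 / 2.742×10^-6 = 5.527×10^6 Pa.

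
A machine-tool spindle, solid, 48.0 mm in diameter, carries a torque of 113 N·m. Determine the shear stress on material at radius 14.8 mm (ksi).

J = πd⁴/32 = π(0.0480)⁴/32 = 5.212×10^-7 m⁴.
Shear stress varies linearly with radius: τ = T·r/J = 113.0 × 0.0148 / 5.212×10^-7 = 3.209×10^6 Pa.

0.465 ksi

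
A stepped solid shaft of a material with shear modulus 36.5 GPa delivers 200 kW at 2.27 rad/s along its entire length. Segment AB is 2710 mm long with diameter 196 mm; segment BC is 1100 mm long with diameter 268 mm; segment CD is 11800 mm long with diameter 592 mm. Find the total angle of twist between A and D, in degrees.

ω = 2.27 rad/s, so T = P/ω = 200×10³ / 2.270 = 88110 N·m.
J_AB = π(0.196)⁴/32 = 1.45×10^-4 m⁴; J_BC = π(0.268)⁴/32 = 5.06×10^-4 m⁴; J_CD = π(0.592)⁴/32 = 0.0121 m⁴.
θ = (T/G)·Σ L_i/J_i = (88110/36.5×10⁹)·(2.71/1.45×10^-4 + 1.10/5.06×10^-4 + 11.8/0.0121) = 0.05275 rad.

3.02°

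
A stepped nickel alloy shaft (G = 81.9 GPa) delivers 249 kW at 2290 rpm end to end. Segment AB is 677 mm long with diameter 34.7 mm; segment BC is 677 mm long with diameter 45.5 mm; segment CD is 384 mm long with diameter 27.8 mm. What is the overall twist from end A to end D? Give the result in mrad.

ω = 2π·2290/60 = 239.8 rad/s, so T = P/ω = 249×10³ / 239.8 = 1038 N·m.
J_AB = π(0.0347)⁴/32 = 1.42×10^-7 m⁴; J_BC = π(0.0455)⁴/32 = 4.21×10^-7 m⁴; J_CD = π(0.0278)⁴/32 = 5.86×10^-8 m⁴.
θ = (T/G)·Σ L_i/J_i = (1038/81.9×10⁹)·(0.677/1.42×10^-7 + 0.677/4.21×10^-7 + 0.384/5.86×10^-8) = 0.1637 rad.

164 mrad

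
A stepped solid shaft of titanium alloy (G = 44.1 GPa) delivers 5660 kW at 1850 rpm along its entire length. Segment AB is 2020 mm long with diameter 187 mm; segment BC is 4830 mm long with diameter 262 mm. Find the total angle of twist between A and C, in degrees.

1.03°

ω = 2π·1850/60 = 193.7 rad/s, so T = P/ω = 5660×10³ / 193.7 = 29220 N·m.
J_AB = π(0.187)⁴/32 = 1.20×10^-4 m⁴; J_BC = π(0.262)⁴/32 = 4.63×10^-4 m⁴.
θ = (T/G)·Σ L_i/J_i = (29220/44.1×10⁹)·(2.02/1.20×10^-4 + 4.83/4.63×10^-4) = 0.01806 rad.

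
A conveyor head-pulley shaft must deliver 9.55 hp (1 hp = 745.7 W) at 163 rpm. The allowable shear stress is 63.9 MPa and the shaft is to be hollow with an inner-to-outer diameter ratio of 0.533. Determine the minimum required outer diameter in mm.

ω = 2π·163/60 = 17.07 rad/s, so T = P/ω = 9.55×745.7 / 17.07 = 417.2 N·m.
For a hollow shaft with d_i/d_o = 0.533: τ_max = 16T/(π d_o³ (1−k⁴)), so d_o = [16T/(π τ_allow (1−k⁴))]^(1/3) = [16·417.2/(π·6.39×10^7·0.9193)]^(1/3) = 0.03307 m.

33.1 mm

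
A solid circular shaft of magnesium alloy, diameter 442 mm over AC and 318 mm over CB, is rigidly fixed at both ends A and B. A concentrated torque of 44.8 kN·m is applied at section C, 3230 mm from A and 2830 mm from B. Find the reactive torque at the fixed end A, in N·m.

34300 N·m

Compatibility: T_A·a/J_AC = T_B·b/J_CB with T_A + T_B = T₀.
J_AC = 3.75×10^-3 m⁴, J_CB = 1.00×10^-3 m⁴, so T_A = T₀·(J_AC/a)/((J_AC/a)+(J_CB/b)) = 34310 N·m, T_B = 10490 N·m.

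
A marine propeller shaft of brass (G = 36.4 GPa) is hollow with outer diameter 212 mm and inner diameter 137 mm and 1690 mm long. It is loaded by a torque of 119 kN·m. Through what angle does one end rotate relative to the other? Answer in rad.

0.0337 rad

J = π(d_o⁴ − d_i⁴)/32 = π(0.212⁴ − 0.137⁴)/32 = 1.637×10^-4 m⁴.
θ = T·L/(G·J) = 119000 × 1.69 / (36.4×10⁹ × 1.637×10^-4) = 0.03375 rad.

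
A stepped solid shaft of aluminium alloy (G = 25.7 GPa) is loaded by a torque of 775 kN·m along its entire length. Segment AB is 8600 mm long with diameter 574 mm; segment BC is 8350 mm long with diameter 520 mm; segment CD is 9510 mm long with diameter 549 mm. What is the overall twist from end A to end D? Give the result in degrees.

5.25°

J_AB = π(0.574)⁴/32 = 0.0107 m⁴; J_BC = π(0.520)⁴/32 = 7.18×10^-3 m⁴; J_CD = π(0.549)⁴/32 = 8.92×10^-3 m⁴.
θ = (T/G)·Σ L_i/J_i = (775000/25.7×10⁹)·(8.60/0.0107 + 8.35/7.18×10^-3 + 9.51/8.92×10^-3) = 0.09157 rad.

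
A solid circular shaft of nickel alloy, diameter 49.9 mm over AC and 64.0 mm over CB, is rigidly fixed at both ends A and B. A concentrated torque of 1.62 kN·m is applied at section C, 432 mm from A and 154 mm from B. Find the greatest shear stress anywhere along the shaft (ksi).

Compatibility: T_A·a/J_AC = T_B·b/J_CB with T_A + T_B = T₀.
J_AC = 6.09×10^-7 m⁴, J_CB = 1.65×10^-6 m⁴, so T_A = T₀·(J_AC/a)/((J_AC/a)+(J_CB/b)) = 188.6 N·m, T_B = 1431 N·m.
τ in each portion: τ_AC = 7.73×10^6 Pa, τ_CB = 2.78×10^7 Pa; maximum is in CB.
τ_max = T_CB·r/J = 1431·0.0320/1.65×10^-6 = 2.781×10^7 Pa.

4.03 ksi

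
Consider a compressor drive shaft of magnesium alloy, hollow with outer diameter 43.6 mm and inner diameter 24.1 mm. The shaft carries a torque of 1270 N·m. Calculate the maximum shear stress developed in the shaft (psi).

12500 psi

J = π(d_o⁴ − d_i⁴)/32 = π(0.0436⁴ − 0.0241⁴)/32 = 3.217×10^-7 m⁴.
τ_max = T·r/J = 1270 × 0.0218 / 3.217×10^-7 = 8.607×10^7 Pa.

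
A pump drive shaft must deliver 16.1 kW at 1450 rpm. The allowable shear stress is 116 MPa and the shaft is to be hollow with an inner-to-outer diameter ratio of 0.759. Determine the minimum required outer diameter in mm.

19.1 mm

ω = 2π·1450/60 = 151.8 rad/s, so T = P/ω = 16.1×10³ / 151.8 = 106.0 N·m.
For a hollow shaft with d_i/d_o = 0.759: τ_max = 16T/(π d_o³ (1−k⁴)), so d_o = [16T/(π τ_allow (1−k⁴))]^(1/3) = [16·106.0/(π·1.16×10^8·0.6681)]^(1/3) = 0.01910 m.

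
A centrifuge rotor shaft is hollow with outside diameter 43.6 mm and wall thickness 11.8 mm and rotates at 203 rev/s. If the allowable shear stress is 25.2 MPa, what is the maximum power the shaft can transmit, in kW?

J = π(d_o⁴ − d_i⁴)/32 = π(0.0436⁴ − 0.0200⁴)/32 = 3.391×10^-7 m⁴.
T_max = τ_allow·J/r = 2.52×10^7 × 3.391×10^-7 / 0.0218 = 391.9 N·m.
ω = 2π·203 = 1275 rad/s, so P_max = T_max·ω = 4.999×10^5 W.

500 kW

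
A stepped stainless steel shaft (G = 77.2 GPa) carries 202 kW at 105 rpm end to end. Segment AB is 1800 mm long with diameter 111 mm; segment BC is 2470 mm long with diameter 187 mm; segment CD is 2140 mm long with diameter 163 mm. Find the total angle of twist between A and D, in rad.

0.0410 rad

ω = 2π·105/60 = 11.00 rad/s, so T = P/ω = 202×10³ / 11.00 = 18370 N·m.
J_AB = π(0.111)⁴/32 = 1.49×10^-5 m⁴; J_BC = π(0.187)⁴/32 = 1.20×10^-4 m⁴; J_CD = π(0.163)⁴/32 = 6.93×10^-5 m⁴.
θ = (T/G)·Σ L_i/J_i = (18370/77.2×10⁹)·(1.80/1.49×10^-5 + 2.47/1.20×10^-4 + 2.14/6.93×10^-5) = 0.04098 rad.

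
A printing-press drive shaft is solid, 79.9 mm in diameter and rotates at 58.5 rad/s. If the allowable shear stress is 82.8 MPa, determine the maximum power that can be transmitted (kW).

J = πd⁴/32 = π(0.0799)⁴/32 = 4.001×10^-6 m⁴.
T_max = τ_allow·J/r = 8.28×10^7 × 4.001×10^-6 / 0.0399 = 8293 N·m.
ω = 58.5 rad/s, so P_max = T_max·ω = 4.851×10^5 W.

485 kW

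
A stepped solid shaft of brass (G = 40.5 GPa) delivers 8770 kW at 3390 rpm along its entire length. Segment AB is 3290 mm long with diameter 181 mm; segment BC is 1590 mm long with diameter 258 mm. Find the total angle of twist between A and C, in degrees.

ω = 2π·3390/60 = 355.0 rad/s, so T = P/ω = 8770×10³ / 355.0 = 24700 N·m.
J_AB = π(0.181)⁴/32 = 1.05×10^-4 m⁴; J_BC = π(0.258)⁴/32 = 4.35×10^-4 m⁴.
θ = (T/G)·Σ L_i/J_i = (24700/40.5×10⁹)·(3.29/1.05×10^-4 + 1.59/4.35×10^-4) = 0.02128 rad.

1.22°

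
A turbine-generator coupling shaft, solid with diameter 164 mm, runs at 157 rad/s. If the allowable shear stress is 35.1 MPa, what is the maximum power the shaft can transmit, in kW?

4770 kW

J = πd⁴/32 = π(0.164)⁴/32 = 7.102×10^-5 m⁴.
T_max = τ_allow·J/r = 3.51×10^7 × 7.102×10^-5 / 0.0820 = 30400 N·m.
ω = 157 rad/s, so P_max = T_max·ω = 4.773×10^6 W.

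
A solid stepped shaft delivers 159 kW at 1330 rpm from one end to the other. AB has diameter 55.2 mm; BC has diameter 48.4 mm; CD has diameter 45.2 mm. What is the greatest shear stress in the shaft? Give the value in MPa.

ω = 2π·1330/60 = 139.3 rad/s, so T = P/ω = 159×10³ / 139.3 = 1142 N·m.
Under the same torque, τ_max = 16T/(πd³) is largest where d is smallest — segment CD (d = 45.2 mm).
τ_max = 16·1142/(π·(0.0452)³) = 6.296×10^7 Pa.

63.0 MPa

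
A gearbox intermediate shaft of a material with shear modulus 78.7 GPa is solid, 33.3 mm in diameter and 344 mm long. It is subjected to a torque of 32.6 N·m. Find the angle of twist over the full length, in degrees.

J = πd⁴/32 = π(0.0333)⁴/32 = 1.207×10^-7 m⁴.
θ = T·L/(G·J) = 32.60 × 0.344 / (78.7×10⁹ × 1.207×10^-7) = 1.180×10^-3 rad.

0.0676°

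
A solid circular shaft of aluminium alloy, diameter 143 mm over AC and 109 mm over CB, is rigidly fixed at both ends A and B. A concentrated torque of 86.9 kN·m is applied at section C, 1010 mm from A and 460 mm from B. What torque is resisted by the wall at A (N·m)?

49900 N·m

Compatibility: T_A·a/J_AC = T_B·b/J_CB with T_A + T_B = T₀.
J_AC = 4.11×10^-5 m⁴, J_CB = 1.39×10^-5 m⁴, so T_A = T₀·(J_AC/a)/((J_AC/a)+(J_CB/b)) = 49910 N·m, T_B = 36990 N·m.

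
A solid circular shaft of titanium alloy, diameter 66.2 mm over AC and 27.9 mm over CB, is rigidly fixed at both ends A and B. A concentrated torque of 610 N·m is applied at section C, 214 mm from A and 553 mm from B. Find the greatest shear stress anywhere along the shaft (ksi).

Compatibility: T_A·a/J_AC = T_B·b/J_CB with T_A + T_B = T₀.
J_AC = 1.89×10^-6 m⁴, J_CB = 5.95×10^-8 m⁴, so T_A = T₀·(J_AC/a)/((J_AC/a)+(J_CB/b)) = 602.6 N·m, T_B = 7.358 N·m.
τ in each portion: τ_AC = 1.06×10^7 Pa, τ_CB = 1.73×10^6 Pa; maximum is in AC.
τ_max = T_AC·r/J = 602.6·0.0331/1.89×10^-6 = 1.058×10^7 Pa.

1.53 ksi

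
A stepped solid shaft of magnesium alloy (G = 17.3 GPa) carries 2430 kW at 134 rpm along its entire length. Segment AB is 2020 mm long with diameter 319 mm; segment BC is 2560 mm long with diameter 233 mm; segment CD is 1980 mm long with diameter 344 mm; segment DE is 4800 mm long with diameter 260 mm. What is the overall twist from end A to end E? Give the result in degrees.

ω = 2π·134/60 = 14.03 rad/s, so T = P/ω = 2430×10³ / 14.03 = 173200 N·m.
J_AB = π(0.319)⁴/32 = 1.02×10^-3 m⁴; J_BC = π(0.233)⁴/32 = 2.89×10^-4 m⁴; J_CD = π(0.344)⁴/32 = 1.37×10^-3 m⁴; J_DE = π(0.260)⁴/32 = 4.49×10^-4 m⁴.
θ = (T/G)·Σ L_i/J_i = (173200/17.3×10⁹)·(2.02/1.02×10^-3 + 2.56/2.89×10^-4 + 1.98/1.37×10^-3 + 4.80/4.49×10^-4) = 0.2300 rad.

13.2°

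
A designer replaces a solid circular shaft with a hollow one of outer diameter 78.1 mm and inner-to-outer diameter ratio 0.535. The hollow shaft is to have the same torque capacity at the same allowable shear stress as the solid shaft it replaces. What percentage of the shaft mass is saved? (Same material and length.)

24.4 %

Equal τ_max and T ⇒ the solid shaft needs d_s³ = d_o³(1−k⁴), so d_s = 78.1·(1−0.535⁴)^(1/3) = 75.91 mm.
Area ratio A_h/A_s = d_o²(1−k²)/d_s² = (1−k²)/(1−k⁴)^(2/3) = 0.7556.
Mass saving = 1 − 0.7556 = 24.4 %.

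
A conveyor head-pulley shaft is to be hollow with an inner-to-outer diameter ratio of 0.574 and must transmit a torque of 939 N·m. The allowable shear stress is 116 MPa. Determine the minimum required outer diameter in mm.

35.9 mm

For a hollow shaft with d_i/d_o = 0.574: τ_max = 16T/(π d_o³ (1−k⁴)), so d_o = [16T/(π τ_allow (1−k⁴))]^(1/3) = [16·939.0/(π·1.16×10^8·0.8914)]^(1/3) = 0.03589 m.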